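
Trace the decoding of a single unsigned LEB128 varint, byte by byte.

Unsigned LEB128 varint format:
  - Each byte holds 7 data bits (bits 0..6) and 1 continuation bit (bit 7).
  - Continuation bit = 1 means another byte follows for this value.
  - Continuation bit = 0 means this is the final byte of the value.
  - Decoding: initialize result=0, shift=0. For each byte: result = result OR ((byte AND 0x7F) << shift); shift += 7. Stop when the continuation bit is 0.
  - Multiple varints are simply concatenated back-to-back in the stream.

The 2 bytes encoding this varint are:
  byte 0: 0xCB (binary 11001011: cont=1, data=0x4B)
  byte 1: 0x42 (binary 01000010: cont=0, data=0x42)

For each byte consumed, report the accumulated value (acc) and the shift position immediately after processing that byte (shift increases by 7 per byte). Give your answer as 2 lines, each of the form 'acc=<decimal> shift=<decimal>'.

Answer: acc=75 shift=7
acc=8523 shift=14

Derivation:
byte 0=0xCB: payload=0x4B=75, contrib = 75<<0 = 75; acc -> 75, shift -> 7
byte 1=0x42: payload=0x42=66, contrib = 66<<7 = 8448; acc -> 8523, shift -> 14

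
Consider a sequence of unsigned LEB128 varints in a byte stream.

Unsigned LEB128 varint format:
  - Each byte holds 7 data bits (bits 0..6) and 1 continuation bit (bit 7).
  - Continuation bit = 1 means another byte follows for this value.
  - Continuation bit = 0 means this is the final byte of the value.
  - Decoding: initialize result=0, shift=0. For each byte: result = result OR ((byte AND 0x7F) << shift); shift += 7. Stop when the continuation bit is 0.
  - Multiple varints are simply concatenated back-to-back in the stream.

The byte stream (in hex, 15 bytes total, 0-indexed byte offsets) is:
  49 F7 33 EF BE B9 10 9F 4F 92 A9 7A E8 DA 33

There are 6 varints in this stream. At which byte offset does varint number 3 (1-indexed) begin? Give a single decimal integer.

Answer: 3

Derivation:
  byte[0]=0x49 cont=0 payload=0x49=73: acc |= 73<<0 -> acc=73 shift=7 [end]
Varint 1: bytes[0:1] = 49 -> value 73 (1 byte(s))
  byte[1]=0xF7 cont=1 payload=0x77=119: acc |= 119<<0 -> acc=119 shift=7
  byte[2]=0x33 cont=0 payload=0x33=51: acc |= 51<<7 -> acc=6647 shift=14 [end]
Varint 2: bytes[1:3] = F7 33 -> value 6647 (2 byte(s))
  byte[3]=0xEF cont=1 payload=0x6F=111: acc |= 111<<0 -> acc=111 shift=7
  byte[4]=0xBE cont=1 payload=0x3E=62: acc |= 62<<7 -> acc=8047 shift=14
  byte[5]=0xB9 cont=1 payload=0x39=57: acc |= 57<<14 -> acc=941935 shift=21
  byte[6]=0x10 cont=0 payload=0x10=16: acc |= 16<<21 -> acc=34496367 shift=28 [end]
Varint 3: bytes[3:7] = EF BE B9 10 -> value 34496367 (4 byte(s))
  byte[7]=0x9F cont=1 payload=0x1F=31: acc |= 31<<0 -> acc=31 shift=7
  byte[8]=0x4F cont=0 payload=0x4F=79: acc |= 79<<7 -> acc=10143 shift=14 [end]
Varint 4: bytes[7:9] = 9F 4F -> value 10143 (2 byte(s))
  byte[9]=0x92 cont=1 payload=0x12=18: acc |= 18<<0 -> acc=18 shift=7
  byte[10]=0xA9 cont=1 payload=0x29=41: acc |= 41<<7 -> acc=5266 shift=14
  byte[11]=0x7A cont=0 payload=0x7A=122: acc |= 122<<14 -> acc=2004114 shift=21 [end]
Varint 5: bytes[9:12] = 92 A9 7A -> value 2004114 (3 byte(s))
  byte[12]=0xE8 cont=1 payload=0x68=104: acc |= 104<<0 -> acc=104 shift=7
  byte[13]=0xDA cont=1 payload=0x5A=90: acc |= 90<<7 -> acc=11624 shift=14
  byte[14]=0x33 cont=0 payload=0x33=51: acc |= 51<<14 -> acc=847208 shift=21 [end]
Varint 6: bytes[12:15] = E8 DA 33 -> value 847208 (3 byte(s))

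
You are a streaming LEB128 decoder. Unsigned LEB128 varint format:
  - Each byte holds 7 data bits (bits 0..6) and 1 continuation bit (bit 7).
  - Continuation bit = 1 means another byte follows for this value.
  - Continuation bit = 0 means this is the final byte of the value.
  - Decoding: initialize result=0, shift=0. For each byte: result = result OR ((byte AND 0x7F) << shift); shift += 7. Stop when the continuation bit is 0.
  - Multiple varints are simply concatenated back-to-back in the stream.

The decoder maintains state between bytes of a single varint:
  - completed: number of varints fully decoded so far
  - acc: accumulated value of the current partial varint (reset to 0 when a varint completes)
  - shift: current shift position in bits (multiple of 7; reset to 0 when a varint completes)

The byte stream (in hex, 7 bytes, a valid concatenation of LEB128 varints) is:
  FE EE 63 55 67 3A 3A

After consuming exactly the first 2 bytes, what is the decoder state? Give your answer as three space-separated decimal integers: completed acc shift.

Answer: 0 14206 14

Derivation:
byte[0]=0xFE cont=1 payload=0x7E: acc |= 126<<0 -> completed=0 acc=126 shift=7
byte[1]=0xEE cont=1 payload=0x6E: acc |= 110<<7 -> completed=0 acc=14206 shift=14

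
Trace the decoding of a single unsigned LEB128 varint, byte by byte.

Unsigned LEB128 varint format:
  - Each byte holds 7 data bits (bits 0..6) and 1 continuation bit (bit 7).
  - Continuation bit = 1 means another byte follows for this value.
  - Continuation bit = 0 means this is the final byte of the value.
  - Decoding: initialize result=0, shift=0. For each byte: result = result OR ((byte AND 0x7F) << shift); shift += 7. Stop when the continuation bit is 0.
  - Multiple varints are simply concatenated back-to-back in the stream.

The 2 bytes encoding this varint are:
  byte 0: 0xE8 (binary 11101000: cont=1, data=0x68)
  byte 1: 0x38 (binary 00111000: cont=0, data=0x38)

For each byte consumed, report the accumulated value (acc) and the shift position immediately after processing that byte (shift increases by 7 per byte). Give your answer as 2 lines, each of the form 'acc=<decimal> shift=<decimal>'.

byte 0=0xE8: payload=0x68=104, contrib = 104<<0 = 104; acc -> 104, shift -> 7
byte 1=0x38: payload=0x38=56, contrib = 56<<7 = 7168; acc -> 7272, shift -> 14

Answer: acc=104 shift=7
acc=7272 shift=14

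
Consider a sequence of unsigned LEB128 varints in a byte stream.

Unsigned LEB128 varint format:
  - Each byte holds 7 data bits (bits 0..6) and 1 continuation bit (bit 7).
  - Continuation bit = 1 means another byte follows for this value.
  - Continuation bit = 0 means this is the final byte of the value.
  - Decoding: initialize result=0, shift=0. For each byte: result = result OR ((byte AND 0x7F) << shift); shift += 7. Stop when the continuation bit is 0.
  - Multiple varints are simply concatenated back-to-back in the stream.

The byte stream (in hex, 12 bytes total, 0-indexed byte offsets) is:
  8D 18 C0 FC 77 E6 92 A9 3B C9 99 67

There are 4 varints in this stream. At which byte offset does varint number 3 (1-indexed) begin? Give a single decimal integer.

  byte[0]=0x8D cont=1 payload=0x0D=13: acc |= 13<<0 -> acc=13 shift=7
  byte[1]=0x18 cont=0 payload=0x18=24: acc |= 24<<7 -> acc=3085 shift=14 [end]
Varint 1: bytes[0:2] = 8D 18 -> value 3085 (2 byte(s))
  byte[2]=0xC0 cont=1 payload=0x40=64: acc |= 64<<0 -> acc=64 shift=7
  byte[3]=0xFC cont=1 payload=0x7C=124: acc |= 124<<7 -> acc=15936 shift=14
  byte[4]=0x77 cont=0 payload=0x77=119: acc |= 119<<14 -> acc=1965632 shift=21 [end]
Varint 2: bytes[2:5] = C0 FC 77 -> value 1965632 (3 byte(s))
  byte[5]=0xE6 cont=1 payload=0x66=102: acc |= 102<<0 -> acc=102 shift=7
  byte[6]=0x92 cont=1 payload=0x12=18: acc |= 18<<7 -> acc=2406 shift=14
  byte[7]=0xA9 cont=1 payload=0x29=41: acc |= 41<<14 -> acc=674150 shift=21
  byte[8]=0x3B cont=0 payload=0x3B=59: acc |= 59<<21 -> acc=124406118 shift=28 [end]
Varint 3: bytes[5:9] = E6 92 A9 3B -> value 124406118 (4 byte(s))
  byte[9]=0xC9 cont=1 payload=0x49=73: acc |= 73<<0 -> acc=73 shift=7
  byte[10]=0x99 cont=1 payload=0x19=25: acc |= 25<<7 -> acc=3273 shift=14
  byte[11]=0x67 cont=0 payload=0x67=103: acc |= 103<<14 -> acc=1690825 shift=21 [end]
Varint 4: bytes[9:12] = C9 99 67 -> value 1690825 (3 byte(s))

Answer: 5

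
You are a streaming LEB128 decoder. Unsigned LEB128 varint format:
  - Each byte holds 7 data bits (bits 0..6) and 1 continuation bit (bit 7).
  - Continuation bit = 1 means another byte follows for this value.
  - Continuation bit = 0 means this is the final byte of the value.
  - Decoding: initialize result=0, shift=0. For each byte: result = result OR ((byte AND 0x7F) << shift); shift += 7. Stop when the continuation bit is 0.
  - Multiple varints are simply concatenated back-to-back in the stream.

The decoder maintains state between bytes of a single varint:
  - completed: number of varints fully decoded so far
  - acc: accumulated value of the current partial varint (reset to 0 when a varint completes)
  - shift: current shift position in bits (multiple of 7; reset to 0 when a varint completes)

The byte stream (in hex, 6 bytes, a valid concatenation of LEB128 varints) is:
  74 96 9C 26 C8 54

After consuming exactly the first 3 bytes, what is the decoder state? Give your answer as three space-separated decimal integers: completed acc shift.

byte[0]=0x74 cont=0 payload=0x74: varint #1 complete (value=116); reset -> completed=1 acc=0 shift=0
byte[1]=0x96 cont=1 payload=0x16: acc |= 22<<0 -> completed=1 acc=22 shift=7
byte[2]=0x9C cont=1 payload=0x1C: acc |= 28<<7 -> completed=1 acc=3606 shift=14

Answer: 1 3606 14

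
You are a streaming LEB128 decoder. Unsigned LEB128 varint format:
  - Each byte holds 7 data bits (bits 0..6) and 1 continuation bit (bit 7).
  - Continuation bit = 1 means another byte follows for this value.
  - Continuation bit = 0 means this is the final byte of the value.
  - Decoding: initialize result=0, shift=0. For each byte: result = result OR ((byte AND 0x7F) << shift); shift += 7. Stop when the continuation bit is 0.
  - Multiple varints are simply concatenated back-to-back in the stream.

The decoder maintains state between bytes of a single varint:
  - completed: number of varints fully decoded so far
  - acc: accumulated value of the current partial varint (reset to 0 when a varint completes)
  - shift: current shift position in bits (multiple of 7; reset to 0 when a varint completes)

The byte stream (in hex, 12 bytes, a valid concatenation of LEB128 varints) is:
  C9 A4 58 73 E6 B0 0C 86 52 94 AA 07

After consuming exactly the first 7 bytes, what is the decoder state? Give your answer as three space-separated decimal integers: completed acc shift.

Answer: 3 0 0

Derivation:
byte[0]=0xC9 cont=1 payload=0x49: acc |= 73<<0 -> completed=0 acc=73 shift=7
byte[1]=0xA4 cont=1 payload=0x24: acc |= 36<<7 -> completed=0 acc=4681 shift=14
byte[2]=0x58 cont=0 payload=0x58: varint #1 complete (value=1446473); reset -> completed=1 acc=0 shift=0
byte[3]=0x73 cont=0 payload=0x73: varint #2 complete (value=115); reset -> completed=2 acc=0 shift=0
byte[4]=0xE6 cont=1 payload=0x66: acc |= 102<<0 -> completed=2 acc=102 shift=7
byte[5]=0xB0 cont=1 payload=0x30: acc |= 48<<7 -> completed=2 acc=6246 shift=14
byte[6]=0x0C cont=0 payload=0x0C: varint #3 complete (value=202854); reset -> completed=3 acc=0 shift=0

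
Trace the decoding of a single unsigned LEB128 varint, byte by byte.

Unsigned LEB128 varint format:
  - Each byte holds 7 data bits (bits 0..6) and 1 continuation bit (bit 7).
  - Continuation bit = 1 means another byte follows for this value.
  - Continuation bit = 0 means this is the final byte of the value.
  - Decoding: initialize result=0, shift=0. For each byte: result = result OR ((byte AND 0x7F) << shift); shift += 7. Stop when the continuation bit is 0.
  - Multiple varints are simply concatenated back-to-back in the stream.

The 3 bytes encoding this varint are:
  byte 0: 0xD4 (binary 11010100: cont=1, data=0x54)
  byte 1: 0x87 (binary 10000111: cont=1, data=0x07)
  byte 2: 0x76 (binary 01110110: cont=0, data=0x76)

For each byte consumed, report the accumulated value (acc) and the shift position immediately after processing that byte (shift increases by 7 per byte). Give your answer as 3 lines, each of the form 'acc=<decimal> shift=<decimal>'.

byte 0=0xD4: payload=0x54=84, contrib = 84<<0 = 84; acc -> 84, shift -> 7
byte 1=0x87: payload=0x07=7, contrib = 7<<7 = 896; acc -> 980, shift -> 14
byte 2=0x76: payload=0x76=118, contrib = 118<<14 = 1933312; acc -> 1934292, shift -> 21

Answer: acc=84 shift=7
acc=980 shift=14
acc=1934292 shift=21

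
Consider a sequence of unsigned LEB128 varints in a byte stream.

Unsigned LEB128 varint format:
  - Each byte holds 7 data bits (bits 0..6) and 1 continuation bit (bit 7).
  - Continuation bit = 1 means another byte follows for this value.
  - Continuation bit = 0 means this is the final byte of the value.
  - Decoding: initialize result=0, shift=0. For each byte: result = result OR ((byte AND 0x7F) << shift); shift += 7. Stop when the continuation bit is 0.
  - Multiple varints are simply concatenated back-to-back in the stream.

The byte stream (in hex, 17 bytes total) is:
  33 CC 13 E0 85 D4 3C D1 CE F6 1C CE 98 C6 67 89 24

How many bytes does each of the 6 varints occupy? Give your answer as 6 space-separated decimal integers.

Answer: 1 2 4 4 4 2

Derivation:
  byte[0]=0x33 cont=0 payload=0x33=51: acc |= 51<<0 -> acc=51 shift=7 [end]
Varint 1: bytes[0:1] = 33 -> value 51 (1 byte(s))
  byte[1]=0xCC cont=1 payload=0x4C=76: acc |= 76<<0 -> acc=76 shift=7
  byte[2]=0x13 cont=0 payload=0x13=19: acc |= 19<<7 -> acc=2508 shift=14 [end]
Varint 2: bytes[1:3] = CC 13 -> value 2508 (2 byte(s))
  byte[3]=0xE0 cont=1 payload=0x60=96: acc |= 96<<0 -> acc=96 shift=7
  byte[4]=0x85 cont=1 payload=0x05=5: acc |= 5<<7 -> acc=736 shift=14
  byte[5]=0xD4 cont=1 payload=0x54=84: acc |= 84<<14 -> acc=1376992 shift=21
  byte[6]=0x3C cont=0 payload=0x3C=60: acc |= 60<<21 -> acc=127206112 shift=28 [end]
Varint 3: bytes[3:7] = E0 85 D4 3C -> value 127206112 (4 byte(s))
  byte[7]=0xD1 cont=1 payload=0x51=81: acc |= 81<<0 -> acc=81 shift=7
  byte[8]=0xCE cont=1 payload=0x4E=78: acc |= 78<<7 -> acc=10065 shift=14
  byte[9]=0xF6 cont=1 payload=0x76=118: acc |= 118<<14 -> acc=1943377 shift=21
  byte[10]=0x1C cont=0 payload=0x1C=28: acc |= 28<<21 -> acc=60663633 shift=28 [end]
Varint 4: bytes[7:11] = D1 CE F6 1C -> value 60663633 (4 byte(s))
  byte[11]=0xCE cont=1 payload=0x4E=78: acc |= 78<<0 -> acc=78 shift=7
  byte[12]=0x98 cont=1 payload=0x18=24: acc |= 24<<7 -> acc=3150 shift=14
  byte[13]=0xC6 cont=1 payload=0x46=70: acc |= 70<<14 -> acc=1150030 shift=21
  byte[14]=0x67 cont=0 payload=0x67=103: acc |= 103<<21 -> acc=217156686 shift=28 [end]
Varint 5: bytes[11:15] = CE 98 C6 67 -> value 217156686 (4 byte(s))
  byte[15]=0x89 cont=1 payload=0x09=9: acc |= 9<<0 -> acc=9 shift=7
  byte[16]=0x24 cont=0 payload=0x24=36: acc |= 36<<7 -> acc=4617 shift=14 [end]
Varint 6: bytes[15:17] = 89 24 -> value 4617 (2 byte(s))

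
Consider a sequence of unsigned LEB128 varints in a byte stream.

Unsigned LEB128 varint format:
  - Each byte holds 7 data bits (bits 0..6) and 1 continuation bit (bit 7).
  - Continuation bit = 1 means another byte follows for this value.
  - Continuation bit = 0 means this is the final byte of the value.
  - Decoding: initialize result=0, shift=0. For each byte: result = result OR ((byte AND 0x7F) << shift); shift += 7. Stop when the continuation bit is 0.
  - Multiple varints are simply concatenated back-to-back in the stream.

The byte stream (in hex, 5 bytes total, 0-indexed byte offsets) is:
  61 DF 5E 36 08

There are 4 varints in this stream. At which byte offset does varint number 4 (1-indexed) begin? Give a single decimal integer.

Answer: 4

Derivation:
  byte[0]=0x61 cont=0 payload=0x61=97: acc |= 97<<0 -> acc=97 shift=7 [end]
Varint 1: bytes[0:1] = 61 -> value 97 (1 byte(s))
  byte[1]=0xDF cont=1 payload=0x5F=95: acc |= 95<<0 -> acc=95 shift=7
  byte[2]=0x5E cont=0 payload=0x5E=94: acc |= 94<<7 -> acc=12127 shift=14 [end]
Varint 2: bytes[1:3] = DF 5E -> value 12127 (2 byte(s))
  byte[3]=0x36 cont=0 payload=0x36=54: acc |= 54<<0 -> acc=54 shift=7 [end]
Varint 3: bytes[3:4] = 36 -> value 54 (1 byte(s))
  byte[4]=0x08 cont=0 payload=0x08=8: acc |= 8<<0 -> acc=8 shift=7 [end]
Varint 4: bytes[4:5] = 08 -> value 8 (1 byte(s))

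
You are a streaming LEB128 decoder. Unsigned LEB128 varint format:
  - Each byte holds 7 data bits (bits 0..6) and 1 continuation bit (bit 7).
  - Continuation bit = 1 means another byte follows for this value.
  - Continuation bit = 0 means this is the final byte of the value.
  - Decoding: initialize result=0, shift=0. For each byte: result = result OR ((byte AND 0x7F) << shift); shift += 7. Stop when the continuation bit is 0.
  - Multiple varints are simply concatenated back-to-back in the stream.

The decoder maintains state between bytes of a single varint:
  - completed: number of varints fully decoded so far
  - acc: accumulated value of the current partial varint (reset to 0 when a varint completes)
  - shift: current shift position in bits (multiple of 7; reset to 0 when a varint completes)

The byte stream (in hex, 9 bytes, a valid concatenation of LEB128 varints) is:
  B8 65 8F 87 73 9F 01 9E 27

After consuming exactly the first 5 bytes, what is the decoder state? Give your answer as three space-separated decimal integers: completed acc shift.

Answer: 2 0 0

Derivation:
byte[0]=0xB8 cont=1 payload=0x38: acc |= 56<<0 -> completed=0 acc=56 shift=7
byte[1]=0x65 cont=0 payload=0x65: varint #1 complete (value=12984); reset -> completed=1 acc=0 shift=0
byte[2]=0x8F cont=1 payload=0x0F: acc |= 15<<0 -> completed=1 acc=15 shift=7
byte[3]=0x87 cont=1 payload=0x07: acc |= 7<<7 -> completed=1 acc=911 shift=14
byte[4]=0x73 cont=0 payload=0x73: varint #2 complete (value=1885071); reset -> completed=2 acc=0 shift=0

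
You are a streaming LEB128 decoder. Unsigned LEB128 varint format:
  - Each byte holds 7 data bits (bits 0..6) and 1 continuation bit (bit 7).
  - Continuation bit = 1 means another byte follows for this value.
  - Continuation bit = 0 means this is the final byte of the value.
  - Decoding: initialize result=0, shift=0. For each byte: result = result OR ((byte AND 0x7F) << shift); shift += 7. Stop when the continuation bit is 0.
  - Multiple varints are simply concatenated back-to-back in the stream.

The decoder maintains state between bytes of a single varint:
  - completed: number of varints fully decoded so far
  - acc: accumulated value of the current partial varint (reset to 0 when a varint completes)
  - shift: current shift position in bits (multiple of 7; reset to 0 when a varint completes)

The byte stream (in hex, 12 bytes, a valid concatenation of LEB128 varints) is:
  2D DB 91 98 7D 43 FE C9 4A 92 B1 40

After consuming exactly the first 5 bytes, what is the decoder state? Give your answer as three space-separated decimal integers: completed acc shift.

byte[0]=0x2D cont=0 payload=0x2D: varint #1 complete (value=45); reset -> completed=1 acc=0 shift=0
byte[1]=0xDB cont=1 payload=0x5B: acc |= 91<<0 -> completed=1 acc=91 shift=7
byte[2]=0x91 cont=1 payload=0x11: acc |= 17<<7 -> completed=1 acc=2267 shift=14
byte[3]=0x98 cont=1 payload=0x18: acc |= 24<<14 -> completed=1 acc=395483 shift=21
byte[4]=0x7D cont=0 payload=0x7D: varint #2 complete (value=262539483); reset -> completed=2 acc=0 shift=0

Answer: 2 0 0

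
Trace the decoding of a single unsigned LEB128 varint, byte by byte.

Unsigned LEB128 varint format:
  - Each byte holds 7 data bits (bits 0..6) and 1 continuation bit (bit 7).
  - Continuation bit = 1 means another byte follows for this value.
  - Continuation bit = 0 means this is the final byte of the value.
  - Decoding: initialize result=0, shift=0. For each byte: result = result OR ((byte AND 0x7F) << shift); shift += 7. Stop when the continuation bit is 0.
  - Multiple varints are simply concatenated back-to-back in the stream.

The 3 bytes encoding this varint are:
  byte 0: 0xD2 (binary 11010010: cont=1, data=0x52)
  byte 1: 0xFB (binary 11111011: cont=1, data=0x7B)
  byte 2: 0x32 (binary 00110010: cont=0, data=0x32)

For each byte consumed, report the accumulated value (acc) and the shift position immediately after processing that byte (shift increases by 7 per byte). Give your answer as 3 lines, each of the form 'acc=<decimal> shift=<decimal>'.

byte 0=0xD2: payload=0x52=82, contrib = 82<<0 = 82; acc -> 82, shift -> 7
byte 1=0xFB: payload=0x7B=123, contrib = 123<<7 = 15744; acc -> 15826, shift -> 14
byte 2=0x32: payload=0x32=50, contrib = 50<<14 = 819200; acc -> 835026, shift -> 21

Answer: acc=82 shift=7
acc=15826 shift=14
acc=835026 shift=21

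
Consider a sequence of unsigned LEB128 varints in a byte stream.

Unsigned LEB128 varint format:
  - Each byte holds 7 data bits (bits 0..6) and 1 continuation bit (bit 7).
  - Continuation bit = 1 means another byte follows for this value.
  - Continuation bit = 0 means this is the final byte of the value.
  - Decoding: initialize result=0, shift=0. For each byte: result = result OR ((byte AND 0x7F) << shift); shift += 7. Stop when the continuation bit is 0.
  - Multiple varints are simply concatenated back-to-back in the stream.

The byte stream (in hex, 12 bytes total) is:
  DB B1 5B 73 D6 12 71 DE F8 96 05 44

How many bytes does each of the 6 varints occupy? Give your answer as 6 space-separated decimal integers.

Answer: 3 1 2 1 4 1

Derivation:
  byte[0]=0xDB cont=1 payload=0x5B=91: acc |= 91<<0 -> acc=91 shift=7
  byte[1]=0xB1 cont=1 payload=0x31=49: acc |= 49<<7 -> acc=6363 shift=14
  byte[2]=0x5B cont=0 payload=0x5B=91: acc |= 91<<14 -> acc=1497307 shift=21 [end]
Varint 1: bytes[0:3] = DB B1 5B -> value 1497307 (3 byte(s))
  byte[3]=0x73 cont=0 payload=0x73=115: acc |= 115<<0 -> acc=115 shift=7 [end]
Varint 2: bytes[3:4] = 73 -> value 115 (1 byte(s))
  byte[4]=0xD6 cont=1 payload=0x56=86: acc |= 86<<0 -> acc=86 shift=7
  byte[5]=0x12 cont=0 payload=0x12=18: acc |= 18<<7 -> acc=2390 shift=14 [end]
Varint 3: bytes[4:6] = D6 12 -> value 2390 (2 byte(s))
  byte[6]=0x71 cont=0 payload=0x71=113: acc |= 113<<0 -> acc=113 shift=7 [end]
Varint 4: bytes[6:7] = 71 -> value 113 (1 byte(s))
  byte[7]=0xDE cont=1 payload=0x5E=94: acc |= 94<<0 -> acc=94 shift=7
  byte[8]=0xF8 cont=1 payload=0x78=120: acc |= 120<<7 -> acc=15454 shift=14
  byte[9]=0x96 cont=1 payload=0x16=22: acc |= 22<<14 -> acc=375902 shift=21
  byte[10]=0x05 cont=0 payload=0x05=5: acc |= 5<<21 -> acc=10861662 shift=28 [end]
Varint 5: bytes[7:11] = DE F8 96 05 -> value 10861662 (4 byte(s))
  byte[11]=0x44 cont=0 payload=0x44=68: acc |= 68<<0 -> acc=68 shift=7 [end]
Varint 6: bytes[11:12] = 44 -> value 68 (1 byte(s))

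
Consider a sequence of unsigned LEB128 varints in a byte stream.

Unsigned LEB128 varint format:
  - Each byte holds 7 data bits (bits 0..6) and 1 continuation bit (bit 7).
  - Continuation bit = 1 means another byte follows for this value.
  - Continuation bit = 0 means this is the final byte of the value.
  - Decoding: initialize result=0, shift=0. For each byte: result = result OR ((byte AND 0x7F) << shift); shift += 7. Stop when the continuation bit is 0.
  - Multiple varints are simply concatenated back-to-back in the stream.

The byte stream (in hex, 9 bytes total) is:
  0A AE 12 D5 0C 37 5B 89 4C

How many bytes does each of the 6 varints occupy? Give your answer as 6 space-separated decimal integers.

  byte[0]=0x0A cont=0 payload=0x0A=10: acc |= 10<<0 -> acc=10 shift=7 [end]
Varint 1: bytes[0:1] = 0A -> value 10 (1 byte(s))
  byte[1]=0xAE cont=1 payload=0x2E=46: acc |= 46<<0 -> acc=46 shift=7
  byte[2]=0x12 cont=0 payload=0x12=18: acc |= 18<<7 -> acc=2350 shift=14 [end]
Varint 2: bytes[1:3] = AE 12 -> value 2350 (2 byte(s))
  byte[3]=0xD5 cont=1 payload=0x55=85: acc |= 85<<0 -> acc=85 shift=7
  byte[4]=0x0C cont=0 payload=0x0C=12: acc |= 12<<7 -> acc=1621 shift=14 [end]
Varint 3: bytes[3:5] = D5 0C -> value 1621 (2 byte(s))
  byte[5]=0x37 cont=0 payload=0x37=55: acc |= 55<<0 -> acc=55 shift=7 [end]
Varint 4: bytes[5:6] = 37 -> value 55 (1 byte(s))
  byte[6]=0x5B cont=0 payload=0x5B=91: acc |= 91<<0 -> acc=91 shift=7 [end]
Varint 5: bytes[6:7] = 5B -> value 91 (1 byte(s))
  byte[7]=0x89 cont=1 payload=0x09=9: acc |= 9<<0 -> acc=9 shift=7
  byte[8]=0x4C cont=0 payload=0x4C=76: acc |= 76<<7 -> acc=9737 shift=14 [end]
Varint 6: bytes[7:9] = 89 4C -> value 9737 (2 byte(s))

Answer: 1 2 2 1 1 2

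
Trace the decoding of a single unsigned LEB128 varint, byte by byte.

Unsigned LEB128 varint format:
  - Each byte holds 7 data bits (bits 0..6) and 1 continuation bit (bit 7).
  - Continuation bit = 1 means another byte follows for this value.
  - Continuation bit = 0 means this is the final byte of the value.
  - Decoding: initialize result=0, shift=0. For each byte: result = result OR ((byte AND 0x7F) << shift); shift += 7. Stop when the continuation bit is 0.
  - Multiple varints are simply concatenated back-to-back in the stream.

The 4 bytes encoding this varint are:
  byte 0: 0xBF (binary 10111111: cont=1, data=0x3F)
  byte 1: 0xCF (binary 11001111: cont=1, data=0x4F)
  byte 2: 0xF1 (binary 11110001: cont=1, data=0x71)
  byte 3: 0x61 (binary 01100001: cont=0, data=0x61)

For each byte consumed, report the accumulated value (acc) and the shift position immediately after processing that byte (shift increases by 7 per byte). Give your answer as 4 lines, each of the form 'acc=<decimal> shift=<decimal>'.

Answer: acc=63 shift=7
acc=10175 shift=14
acc=1861567 shift=21
acc=205285311 shift=28

Derivation:
byte 0=0xBF: payload=0x3F=63, contrib = 63<<0 = 63; acc -> 63, shift -> 7
byte 1=0xCF: payload=0x4F=79, contrib = 79<<7 = 10112; acc -> 10175, shift -> 14
byte 2=0xF1: payload=0x71=113, contrib = 113<<14 = 1851392; acc -> 1861567, shift -> 21
byte 3=0x61: payload=0x61=97, contrib = 97<<21 = 203423744; acc -> 205285311, shift -> 28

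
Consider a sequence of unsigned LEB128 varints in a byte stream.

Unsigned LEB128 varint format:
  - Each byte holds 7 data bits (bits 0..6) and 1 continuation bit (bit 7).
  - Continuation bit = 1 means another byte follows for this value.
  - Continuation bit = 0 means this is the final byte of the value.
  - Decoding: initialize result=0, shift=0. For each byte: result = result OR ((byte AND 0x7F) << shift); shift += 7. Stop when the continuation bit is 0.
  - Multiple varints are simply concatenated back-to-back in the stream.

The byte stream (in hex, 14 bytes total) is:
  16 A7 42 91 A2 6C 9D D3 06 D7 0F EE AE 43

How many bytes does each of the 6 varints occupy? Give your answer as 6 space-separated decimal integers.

Answer: 1 2 3 3 2 3

Derivation:
  byte[0]=0x16 cont=0 payload=0x16=22: acc |= 22<<0 -> acc=22 shift=7 [end]
Varint 1: bytes[0:1] = 16 -> value 22 (1 byte(s))
  byte[1]=0xA7 cont=1 payload=0x27=39: acc |= 39<<0 -> acc=39 shift=7
  byte[2]=0x42 cont=0 payload=0x42=66: acc |= 66<<7 -> acc=8487 shift=14 [end]
Varint 2: bytes[1:3] = A7 42 -> value 8487 (2 byte(s))
  byte[3]=0x91 cont=1 payload=0x11=17: acc |= 17<<0 -> acc=17 shift=7
  byte[4]=0xA2 cont=1 payload=0x22=34: acc |= 34<<7 -> acc=4369 shift=14
  byte[5]=0x6C cont=0 payload=0x6C=108: acc |= 108<<14 -> acc=1773841 shift=21 [end]
Varint 3: bytes[3:6] = 91 A2 6C -> value 1773841 (3 byte(s))
  byte[6]=0x9D cont=1 payload=0x1D=29: acc |= 29<<0 -> acc=29 shift=7
  byte[7]=0xD3 cont=1 payload=0x53=83: acc |= 83<<7 -> acc=10653 shift=14
  byte[8]=0x06 cont=0 payload=0x06=6: acc |= 6<<14 -> acc=108957 shift=21 [end]
Varint 4: bytes[6:9] = 9D D3 06 -> value 108957 (3 byte(s))
  byte[9]=0xD7 cont=1 payload=0x57=87: acc |= 87<<0 -> acc=87 shift=7
  byte[10]=0x0F cont=0 payload=0x0F=15: acc |= 15<<7 -> acc=2007 shift=14 [end]
Varint 5: bytes[9:11] = D7 0F -> value 2007 (2 byte(s))
  byte[11]=0xEE cont=1 payload=0x6E=110: acc |= 110<<0 -> acc=110 shift=7
  byte[12]=0xAE cont=1 payload=0x2E=46: acc |= 46<<7 -> acc=5998 shift=14
  byte[13]=0x43 cont=0 payload=0x43=67: acc |= 67<<14 -> acc=1103726 shift=21 [end]
Varint 6: bytes[11:14] = EE AE 43 -> value 1103726 (3 byte(s))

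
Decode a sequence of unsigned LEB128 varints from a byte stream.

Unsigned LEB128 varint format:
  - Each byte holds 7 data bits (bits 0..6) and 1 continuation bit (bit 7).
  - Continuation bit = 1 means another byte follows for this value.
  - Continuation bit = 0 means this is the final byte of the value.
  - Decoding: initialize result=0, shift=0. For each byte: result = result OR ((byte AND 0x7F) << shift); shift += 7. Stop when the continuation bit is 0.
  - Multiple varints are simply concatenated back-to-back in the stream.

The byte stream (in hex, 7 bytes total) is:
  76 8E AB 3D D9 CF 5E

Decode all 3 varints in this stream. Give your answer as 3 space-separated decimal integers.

  byte[0]=0x76 cont=0 payload=0x76=118: acc |= 118<<0 -> acc=118 shift=7 [end]
Varint 1: bytes[0:1] = 76 -> value 118 (1 byte(s))
  byte[1]=0x8E cont=1 payload=0x0E=14: acc |= 14<<0 -> acc=14 shift=7
  byte[2]=0xAB cont=1 payload=0x2B=43: acc |= 43<<7 -> acc=5518 shift=14
  byte[3]=0x3D cont=0 payload=0x3D=61: acc |= 61<<14 -> acc=1004942 shift=21 [end]
Varint 2: bytes[1:4] = 8E AB 3D -> value 1004942 (3 byte(s))
  byte[4]=0xD9 cont=1 payload=0x59=89: acc |= 89<<0 -> acc=89 shift=7
  byte[5]=0xCF cont=1 payload=0x4F=79: acc |= 79<<7 -> acc=10201 shift=14
  byte[6]=0x5E cont=0 payload=0x5E=94: acc |= 94<<14 -> acc=1550297 shift=21 [end]
Varint 3: bytes[4:7] = D9 CF 5E -> value 1550297 (3 byte(s))

Answer: 118 1004942 1550297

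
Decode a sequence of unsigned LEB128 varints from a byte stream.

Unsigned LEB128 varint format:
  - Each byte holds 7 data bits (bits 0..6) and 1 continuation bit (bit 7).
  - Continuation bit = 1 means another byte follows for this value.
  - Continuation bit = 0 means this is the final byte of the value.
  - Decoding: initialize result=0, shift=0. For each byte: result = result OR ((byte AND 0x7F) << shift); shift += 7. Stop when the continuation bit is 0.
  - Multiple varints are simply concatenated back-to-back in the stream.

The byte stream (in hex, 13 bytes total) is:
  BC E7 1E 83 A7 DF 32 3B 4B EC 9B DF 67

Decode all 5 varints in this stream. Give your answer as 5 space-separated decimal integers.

  byte[0]=0xBC cont=1 payload=0x3C=60: acc |= 60<<0 -> acc=60 shift=7
  byte[1]=0xE7 cont=1 payload=0x67=103: acc |= 103<<7 -> acc=13244 shift=14
  byte[2]=0x1E cont=0 payload=0x1E=30: acc |= 30<<14 -> acc=504764 shift=21 [end]
Varint 1: bytes[0:3] = BC E7 1E -> value 504764 (3 byte(s))
  byte[3]=0x83 cont=1 payload=0x03=3: acc |= 3<<0 -> acc=3 shift=7
  byte[4]=0xA7 cont=1 payload=0x27=39: acc |= 39<<7 -> acc=4995 shift=14
  byte[5]=0xDF cont=1 payload=0x5F=95: acc |= 95<<14 -> acc=1561475 shift=21
  byte[6]=0x32 cont=0 payload=0x32=50: acc |= 50<<21 -> acc=106419075 shift=28 [end]
Varint 2: bytes[3:7] = 83 A7 DF 32 -> value 106419075 (4 byte(s))
  byte[7]=0x3B cont=0 payload=0x3B=59: acc |= 59<<0 -> acc=59 shift=7 [end]
Varint 3: bytes[7:8] = 3B -> value 59 (1 byte(s))
  byte[8]=0x4B cont=0 payload=0x4B=75: acc |= 75<<0 -> acc=75 shift=7 [end]
Varint 4: bytes[8:9] = 4B -> value 75 (1 byte(s))
  byte[9]=0xEC cont=1 payload=0x6C=108: acc |= 108<<0 -> acc=108 shift=7
  byte[10]=0x9B cont=1 payload=0x1B=27: acc |= 27<<7 -> acc=3564 shift=14
  byte[11]=0xDF cont=1 payload=0x5F=95: acc |= 95<<14 -> acc=1560044 shift=21
  byte[12]=0x67 cont=0 payload=0x67=103: acc |= 103<<21 -> acc=217566700 shift=28 [end]
Varint 5: bytes[9:13] = EC 9B DF 67 -> value 217566700 (4 byte(s))

Answer: 504764 106419075 59 75 217566700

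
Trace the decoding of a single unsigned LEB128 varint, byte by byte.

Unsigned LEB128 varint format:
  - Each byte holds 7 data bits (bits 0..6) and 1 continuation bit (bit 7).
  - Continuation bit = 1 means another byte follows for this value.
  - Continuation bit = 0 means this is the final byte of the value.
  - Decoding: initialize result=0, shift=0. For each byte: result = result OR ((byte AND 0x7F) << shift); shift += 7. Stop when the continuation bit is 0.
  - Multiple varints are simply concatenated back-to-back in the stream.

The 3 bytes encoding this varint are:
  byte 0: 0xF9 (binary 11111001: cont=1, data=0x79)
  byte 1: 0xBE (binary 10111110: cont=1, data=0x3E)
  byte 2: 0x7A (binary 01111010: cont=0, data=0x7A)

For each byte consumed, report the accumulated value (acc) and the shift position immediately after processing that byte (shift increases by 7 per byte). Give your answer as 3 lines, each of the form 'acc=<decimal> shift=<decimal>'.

byte 0=0xF9: payload=0x79=121, contrib = 121<<0 = 121; acc -> 121, shift -> 7
byte 1=0xBE: payload=0x3E=62, contrib = 62<<7 = 7936; acc -> 8057, shift -> 14
byte 2=0x7A: payload=0x7A=122, contrib = 122<<14 = 1998848; acc -> 2006905, shift -> 21

Answer: acc=121 shift=7
acc=8057 shift=14
acc=2006905 shift=21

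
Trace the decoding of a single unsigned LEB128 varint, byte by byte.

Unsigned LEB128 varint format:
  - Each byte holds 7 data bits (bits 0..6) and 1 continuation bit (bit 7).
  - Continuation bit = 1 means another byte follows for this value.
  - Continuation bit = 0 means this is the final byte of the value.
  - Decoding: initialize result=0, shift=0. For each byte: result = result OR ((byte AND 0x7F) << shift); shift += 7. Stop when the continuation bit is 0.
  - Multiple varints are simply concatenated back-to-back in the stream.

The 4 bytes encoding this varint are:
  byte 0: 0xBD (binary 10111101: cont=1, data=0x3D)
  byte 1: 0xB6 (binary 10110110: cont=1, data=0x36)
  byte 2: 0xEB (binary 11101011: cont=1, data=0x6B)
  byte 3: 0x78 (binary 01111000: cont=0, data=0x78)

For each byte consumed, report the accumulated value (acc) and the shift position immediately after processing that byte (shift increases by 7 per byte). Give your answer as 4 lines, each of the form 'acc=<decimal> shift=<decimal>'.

byte 0=0xBD: payload=0x3D=61, contrib = 61<<0 = 61; acc -> 61, shift -> 7
byte 1=0xB6: payload=0x36=54, contrib = 54<<7 = 6912; acc -> 6973, shift -> 14
byte 2=0xEB: payload=0x6B=107, contrib = 107<<14 = 1753088; acc -> 1760061, shift -> 21
byte 3=0x78: payload=0x78=120, contrib = 120<<21 = 251658240; acc -> 253418301, shift -> 28

Answer: acc=61 shift=7
acc=6973 shift=14
acc=1760061 shift=21
acc=253418301 shift=28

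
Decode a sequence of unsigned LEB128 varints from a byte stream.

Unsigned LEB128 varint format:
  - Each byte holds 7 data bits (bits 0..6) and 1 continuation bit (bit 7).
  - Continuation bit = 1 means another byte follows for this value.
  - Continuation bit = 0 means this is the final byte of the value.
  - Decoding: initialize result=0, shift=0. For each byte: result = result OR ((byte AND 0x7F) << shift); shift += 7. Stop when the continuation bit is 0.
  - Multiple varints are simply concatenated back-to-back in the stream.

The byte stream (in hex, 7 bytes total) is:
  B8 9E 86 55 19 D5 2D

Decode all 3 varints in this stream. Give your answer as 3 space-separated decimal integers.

Answer: 178360120 25 5845

Derivation:
  byte[0]=0xB8 cont=1 payload=0x38=56: acc |= 56<<0 -> acc=56 shift=7
  byte[1]=0x9E cont=1 payload=0x1E=30: acc |= 30<<7 -> acc=3896 shift=14
  byte[2]=0x86 cont=1 payload=0x06=6: acc |= 6<<14 -> acc=102200 shift=21
  byte[3]=0x55 cont=0 payload=0x55=85: acc |= 85<<21 -> acc=178360120 shift=28 [end]
Varint 1: bytes[0:4] = B8 9E 86 55 -> value 178360120 (4 byte(s))
  byte[4]=0x19 cont=0 payload=0x19=25: acc |= 25<<0 -> acc=25 shift=7 [end]
Varint 2: bytes[4:5] = 19 -> value 25 (1 byte(s))
  byte[5]=0xD5 cont=1 payload=0x55=85: acc |= 85<<0 -> acc=85 shift=7
  byte[6]=0x2D cont=0 payload=0x2D=45: acc |= 45<<7 -> acc=5845 shift=14 [end]
Varint 3: bytes[5:7] = D5 2D -> value 5845 (2 byte(s))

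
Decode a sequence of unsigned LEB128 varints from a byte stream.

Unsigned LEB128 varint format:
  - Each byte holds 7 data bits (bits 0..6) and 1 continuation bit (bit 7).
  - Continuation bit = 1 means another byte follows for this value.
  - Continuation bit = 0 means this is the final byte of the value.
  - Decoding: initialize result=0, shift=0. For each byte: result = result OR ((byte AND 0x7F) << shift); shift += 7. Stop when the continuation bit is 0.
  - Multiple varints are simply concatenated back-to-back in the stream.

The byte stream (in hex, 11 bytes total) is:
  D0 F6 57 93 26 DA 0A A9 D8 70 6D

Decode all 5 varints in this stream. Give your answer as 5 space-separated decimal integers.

  byte[0]=0xD0 cont=1 payload=0x50=80: acc |= 80<<0 -> acc=80 shift=7
  byte[1]=0xF6 cont=1 payload=0x76=118: acc |= 118<<7 -> acc=15184 shift=14
  byte[2]=0x57 cont=0 payload=0x57=87: acc |= 87<<14 -> acc=1440592 shift=21 [end]
Varint 1: bytes[0:3] = D0 F6 57 -> value 1440592 (3 byte(s))
  byte[3]=0x93 cont=1 payload=0x13=19: acc |= 19<<0 -> acc=19 shift=7
  byte[4]=0x26 cont=0 payload=0x26=38: acc |= 38<<7 -> acc=4883 shift=14 [end]
Varint 2: bytes[3:5] = 93 26 -> value 4883 (2 byte(s))
  byte[5]=0xDA cont=1 payload=0x5A=90: acc |= 90<<0 -> acc=90 shift=7
  byte[6]=0x0A cont=0 payload=0x0A=10: acc |= 10<<7 -> acc=1370 shift=14 [end]
Varint 3: bytes[5:7] = DA 0A -> value 1370 (2 byte(s))
  byte[7]=0xA9 cont=1 payload=0x29=41: acc |= 41<<0 -> acc=41 shift=7
  byte[8]=0xD8 cont=1 payload=0x58=88: acc |= 88<<7 -> acc=11305 shift=14
  byte[9]=0x70 cont=0 payload=0x70=112: acc |= 112<<14 -> acc=1846313 shift=21 [end]
Varint 4: bytes[7:10] = A9 D8 70 -> value 1846313 (3 byte(s))
  byte[10]=0x6D cont=0 payload=0x6D=109: acc |= 109<<0 -> acc=109 shift=7 [end]
Varint 5: bytes[10:11] = 6D -> value 109 (1 byte(s))

Answer: 1440592 4883 1370 1846313 109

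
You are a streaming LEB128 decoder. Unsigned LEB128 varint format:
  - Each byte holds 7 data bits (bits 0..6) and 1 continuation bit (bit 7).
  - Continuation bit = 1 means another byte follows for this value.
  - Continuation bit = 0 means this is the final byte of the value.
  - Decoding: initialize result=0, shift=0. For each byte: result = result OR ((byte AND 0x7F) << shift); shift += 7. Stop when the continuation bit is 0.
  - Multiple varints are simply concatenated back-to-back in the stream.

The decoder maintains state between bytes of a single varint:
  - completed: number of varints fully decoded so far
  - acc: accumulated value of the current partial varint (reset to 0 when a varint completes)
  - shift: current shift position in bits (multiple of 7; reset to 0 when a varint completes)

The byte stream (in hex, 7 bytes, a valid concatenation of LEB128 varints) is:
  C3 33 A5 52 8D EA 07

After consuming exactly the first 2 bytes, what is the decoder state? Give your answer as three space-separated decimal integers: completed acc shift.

byte[0]=0xC3 cont=1 payload=0x43: acc |= 67<<0 -> completed=0 acc=67 shift=7
byte[1]=0x33 cont=0 payload=0x33: varint #1 complete (value=6595); reset -> completed=1 acc=0 shift=0

Answer: 1 0 0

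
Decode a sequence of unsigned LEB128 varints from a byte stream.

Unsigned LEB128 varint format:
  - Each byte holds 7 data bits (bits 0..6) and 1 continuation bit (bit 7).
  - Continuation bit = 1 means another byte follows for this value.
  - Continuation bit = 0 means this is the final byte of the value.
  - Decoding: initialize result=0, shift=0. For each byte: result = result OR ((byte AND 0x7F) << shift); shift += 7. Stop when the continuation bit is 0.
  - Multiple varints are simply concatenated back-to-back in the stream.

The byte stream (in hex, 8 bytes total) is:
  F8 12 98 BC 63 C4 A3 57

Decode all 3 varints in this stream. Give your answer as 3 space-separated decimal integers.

  byte[0]=0xF8 cont=1 payload=0x78=120: acc |= 120<<0 -> acc=120 shift=7
  byte[1]=0x12 cont=0 payload=0x12=18: acc |= 18<<7 -> acc=2424 shift=14 [end]
Varint 1: bytes[0:2] = F8 12 -> value 2424 (2 byte(s))
  byte[2]=0x98 cont=1 payload=0x18=24: acc |= 24<<0 -> acc=24 shift=7
  byte[3]=0xBC cont=1 payload=0x3C=60: acc |= 60<<7 -> acc=7704 shift=14
  byte[4]=0x63 cont=0 payload=0x63=99: acc |= 99<<14 -> acc=1629720 shift=21 [end]
Varint 2: bytes[2:5] = 98 BC 63 -> value 1629720 (3 byte(s))
  byte[5]=0xC4 cont=1 payload=0x44=68: acc |= 68<<0 -> acc=68 shift=7
  byte[6]=0xA3 cont=1 payload=0x23=35: acc |= 35<<7 -> acc=4548 shift=14
  byte[7]=0x57 cont=0 payload=0x57=87: acc |= 87<<14 -> acc=1429956 shift=21 [end]
Varint 3: bytes[5:8] = C4 A3 57 -> value 1429956 (3 byte(s))

Answer: 2424 1629720 1429956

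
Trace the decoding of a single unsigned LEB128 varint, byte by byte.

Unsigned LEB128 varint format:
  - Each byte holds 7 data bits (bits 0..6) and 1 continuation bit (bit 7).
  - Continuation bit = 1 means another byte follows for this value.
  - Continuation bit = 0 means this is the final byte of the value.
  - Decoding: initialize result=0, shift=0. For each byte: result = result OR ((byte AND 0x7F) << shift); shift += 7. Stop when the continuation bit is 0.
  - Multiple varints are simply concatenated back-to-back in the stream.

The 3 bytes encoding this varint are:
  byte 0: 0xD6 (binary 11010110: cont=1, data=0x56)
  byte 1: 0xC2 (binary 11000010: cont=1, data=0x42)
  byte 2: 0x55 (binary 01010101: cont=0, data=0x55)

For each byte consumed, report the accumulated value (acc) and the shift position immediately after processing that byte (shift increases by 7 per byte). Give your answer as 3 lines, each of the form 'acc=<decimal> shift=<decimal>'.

byte 0=0xD6: payload=0x56=86, contrib = 86<<0 = 86; acc -> 86, shift -> 7
byte 1=0xC2: payload=0x42=66, contrib = 66<<7 = 8448; acc -> 8534, shift -> 14
byte 2=0x55: payload=0x55=85, contrib = 85<<14 = 1392640; acc -> 1401174, shift -> 21

Answer: acc=86 shift=7
acc=8534 shift=14
acc=1401174 shift=21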